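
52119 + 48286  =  100405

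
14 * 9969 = 139566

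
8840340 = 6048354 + 2791986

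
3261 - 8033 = - 4772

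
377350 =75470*5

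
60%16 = 12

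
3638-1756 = 1882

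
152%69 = 14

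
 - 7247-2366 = -9613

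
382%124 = 10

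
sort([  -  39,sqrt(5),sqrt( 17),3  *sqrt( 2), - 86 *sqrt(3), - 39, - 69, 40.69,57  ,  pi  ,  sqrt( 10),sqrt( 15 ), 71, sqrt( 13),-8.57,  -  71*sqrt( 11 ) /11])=[-86*sqrt( 3),-69, - 39, - 39, - 71* sqrt(11 ) /11, - 8.57, sqrt (5),  pi,sqrt( 10),sqrt( 13), sqrt( 15),  sqrt(17 ), 3*sqrt( 2),40.69,57 , 71]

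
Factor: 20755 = 5^1*7^1*593^1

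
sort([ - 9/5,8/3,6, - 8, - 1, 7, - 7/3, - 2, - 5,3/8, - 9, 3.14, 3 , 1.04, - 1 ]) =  [ - 9, - 8 , - 5,-7/3, - 2,  -  9/5, - 1, - 1,3/8,  1.04,  8/3,  3, 3.14, 6 , 7] 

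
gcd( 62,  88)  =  2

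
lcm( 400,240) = 1200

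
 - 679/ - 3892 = 97/556= 0.17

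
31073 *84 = 2610132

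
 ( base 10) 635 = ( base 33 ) j8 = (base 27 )NE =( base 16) 27b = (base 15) 2c5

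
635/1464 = 635/1464 = 0.43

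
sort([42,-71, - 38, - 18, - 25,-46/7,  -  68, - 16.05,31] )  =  [ - 71 , - 68,-38, - 25, - 18, -16.05,-46/7,31, 42] 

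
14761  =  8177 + 6584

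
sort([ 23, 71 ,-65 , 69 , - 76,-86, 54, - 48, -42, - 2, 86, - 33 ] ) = [ - 86,- 76,  -  65, - 48,  -  42, - 33, -2, 23,54 , 69, 71, 86 ] 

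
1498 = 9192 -7694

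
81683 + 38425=120108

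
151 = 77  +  74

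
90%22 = 2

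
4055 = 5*811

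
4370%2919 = 1451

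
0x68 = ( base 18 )5e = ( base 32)38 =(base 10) 104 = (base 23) 4C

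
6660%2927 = 806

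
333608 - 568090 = -234482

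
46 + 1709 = 1755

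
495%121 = 11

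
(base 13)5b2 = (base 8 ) 1736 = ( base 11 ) 820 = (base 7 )2613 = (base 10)990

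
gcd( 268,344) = 4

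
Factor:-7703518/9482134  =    -  3851759/4741067  =  - 3851759^1*4741067^(  -  1)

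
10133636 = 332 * 30523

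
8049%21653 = 8049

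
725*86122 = 62438450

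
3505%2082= 1423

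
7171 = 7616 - 445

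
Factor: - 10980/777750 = -2^1 *3^1*5^( - 2)*17^( - 1)=-  6/425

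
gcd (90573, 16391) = 1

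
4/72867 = 4/72867 = 0.00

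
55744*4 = 222976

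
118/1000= 59/500 = 0.12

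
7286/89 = 7286/89 = 81.87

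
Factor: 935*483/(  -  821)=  - 3^1*5^1*7^1 *11^1 * 17^1*23^1 * 821^( - 1 ) =-451605/821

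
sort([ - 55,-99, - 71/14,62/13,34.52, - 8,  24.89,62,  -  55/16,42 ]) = [  -  99, - 55,-8, - 71/14, -55/16, 62/13, 24.89, 34.52,42,62] 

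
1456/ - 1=- 1456 + 0/1 = -  1456.00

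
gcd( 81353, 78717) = 1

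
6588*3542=23334696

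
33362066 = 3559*9374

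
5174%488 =294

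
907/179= 907/179 = 5.07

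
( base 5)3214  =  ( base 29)ES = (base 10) 434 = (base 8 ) 662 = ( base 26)gi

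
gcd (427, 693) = 7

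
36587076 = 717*51028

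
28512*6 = 171072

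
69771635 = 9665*7219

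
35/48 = 35/48  =  0.73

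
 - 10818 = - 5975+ - 4843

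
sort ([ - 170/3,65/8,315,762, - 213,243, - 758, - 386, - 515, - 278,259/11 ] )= [ - 758, - 515,  -  386, - 278, - 213, - 170/3, 65/8 , 259/11, 243,  315, 762]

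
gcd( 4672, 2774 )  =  146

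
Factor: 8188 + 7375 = 15563 = 79^1*197^1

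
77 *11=847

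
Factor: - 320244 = - 2^2*3^1* 26687^1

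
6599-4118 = 2481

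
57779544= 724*79806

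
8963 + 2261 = 11224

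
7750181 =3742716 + 4007465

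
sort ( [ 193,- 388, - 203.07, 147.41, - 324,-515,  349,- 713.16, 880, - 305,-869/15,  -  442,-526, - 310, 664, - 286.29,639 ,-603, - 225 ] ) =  [-713.16,-603, - 526 ,-515,-442, - 388, - 324,- 310, - 305, - 286.29,-225,  -  203.07,-869/15,147.41 , 193,349, 639,664,  880]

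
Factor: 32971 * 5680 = 2^4*5^1*71^1*32971^1 = 187275280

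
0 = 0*75667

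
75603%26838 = 21927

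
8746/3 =8746/3 = 2915.33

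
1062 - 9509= - 8447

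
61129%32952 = 28177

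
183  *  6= 1098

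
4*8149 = 32596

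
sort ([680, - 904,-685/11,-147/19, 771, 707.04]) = [ - 904,-685/11, - 147/19, 680,707.04,771 ] 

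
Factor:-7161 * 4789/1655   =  -3^1* 5^( - 1)*7^1*11^1* 31^1 *331^(-1) * 4789^1=-  34294029/1655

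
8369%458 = 125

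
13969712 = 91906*152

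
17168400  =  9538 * 1800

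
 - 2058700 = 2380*(- 865 ) 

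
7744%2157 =1273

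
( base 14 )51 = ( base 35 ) 21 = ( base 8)107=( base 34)23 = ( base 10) 71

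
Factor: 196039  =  196039^1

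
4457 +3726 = 8183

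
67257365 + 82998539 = 150255904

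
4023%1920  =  183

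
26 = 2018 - 1992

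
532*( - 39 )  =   - 20748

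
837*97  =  81189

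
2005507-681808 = 1323699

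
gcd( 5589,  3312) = 207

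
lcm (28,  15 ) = 420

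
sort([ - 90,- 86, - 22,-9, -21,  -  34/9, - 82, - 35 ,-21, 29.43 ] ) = [ - 90, -86, - 82,  -  35,-22, - 21,  -  21,-9,-34/9, 29.43]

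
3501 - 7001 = -3500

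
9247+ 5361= 14608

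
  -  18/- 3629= 18/3629 = 0.00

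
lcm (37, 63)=2331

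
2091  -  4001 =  - 1910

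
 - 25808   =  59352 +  - 85160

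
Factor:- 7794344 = - 2^3 * 974293^1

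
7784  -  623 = 7161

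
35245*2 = 70490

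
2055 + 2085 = 4140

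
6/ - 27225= - 1 + 9073/9075 = - 0.00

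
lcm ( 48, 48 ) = 48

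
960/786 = 160/131   =  1.22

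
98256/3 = 32752 = 32752.00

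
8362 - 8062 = 300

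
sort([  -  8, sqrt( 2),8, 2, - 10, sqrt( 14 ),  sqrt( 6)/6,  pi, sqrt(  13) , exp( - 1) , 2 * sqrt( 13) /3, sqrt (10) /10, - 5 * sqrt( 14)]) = [ - 5*sqrt(14),-10,  -  8 , sqrt( 10 ) /10, exp(- 1), sqrt( 6)/6, sqrt( 2 ) , 2, 2*sqrt( 13 )/3 , pi,sqrt(13),sqrt( 14),8]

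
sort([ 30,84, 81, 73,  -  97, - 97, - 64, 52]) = [ - 97, - 97, - 64,30, 52, 73, 81, 84] 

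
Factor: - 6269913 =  - 3^3  *  13^1*17863^1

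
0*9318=0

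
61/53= 61/53= 1.15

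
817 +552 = 1369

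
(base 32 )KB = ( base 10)651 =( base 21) 1a0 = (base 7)1620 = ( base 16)28B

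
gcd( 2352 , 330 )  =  6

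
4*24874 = 99496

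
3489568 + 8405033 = 11894601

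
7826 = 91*86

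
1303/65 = 20 + 3/65 = 20.05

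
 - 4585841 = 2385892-6971733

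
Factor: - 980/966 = -70/69 = - 2^1*3^( -1 )*5^1*7^1*23^( - 1 ) 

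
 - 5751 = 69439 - 75190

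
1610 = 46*35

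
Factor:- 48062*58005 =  - 2787836310 = -2^1*3^2*5^1*7^1*1289^1*3433^1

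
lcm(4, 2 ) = 4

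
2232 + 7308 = 9540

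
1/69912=1/69912 = 0.00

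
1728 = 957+771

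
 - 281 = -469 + 188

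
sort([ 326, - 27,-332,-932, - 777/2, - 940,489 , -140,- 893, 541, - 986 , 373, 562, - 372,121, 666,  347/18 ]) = [ - 986, - 940,-932,- 893, - 777/2  ,-372, - 332, -140, - 27,  347/18,121,326 , 373,  489, 541 , 562  ,  666]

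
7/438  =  7/438  =  0.02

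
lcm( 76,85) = 6460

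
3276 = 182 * 18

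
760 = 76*10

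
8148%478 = 22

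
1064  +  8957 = 10021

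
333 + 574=907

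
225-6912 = -6687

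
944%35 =34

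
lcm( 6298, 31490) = 31490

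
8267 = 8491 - 224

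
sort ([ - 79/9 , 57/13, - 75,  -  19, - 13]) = [ - 75, - 19, - 13,-79/9,57/13 ]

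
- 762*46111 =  - 35136582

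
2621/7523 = 2621/7523 = 0.35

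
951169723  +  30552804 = 981722527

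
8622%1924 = 926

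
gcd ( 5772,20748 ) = 156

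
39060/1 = 39060 =39060.00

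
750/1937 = 750/1937 = 0.39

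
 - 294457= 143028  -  437485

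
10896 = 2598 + 8298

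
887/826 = 887/826 = 1.07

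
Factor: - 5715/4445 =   -  3^2*7^( - 1 ) = - 9/7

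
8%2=0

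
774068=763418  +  10650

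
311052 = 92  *3381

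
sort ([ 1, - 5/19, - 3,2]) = [ - 3, - 5/19, 1,2 ]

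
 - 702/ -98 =7 + 8/49 = 7.16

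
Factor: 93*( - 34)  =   - 2^1*3^1*17^1*31^1  =  - 3162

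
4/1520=1/380  =  0.00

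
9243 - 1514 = 7729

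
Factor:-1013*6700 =  -  2^2*5^2*67^1*1013^1 = - 6787100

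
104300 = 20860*5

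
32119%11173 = 9773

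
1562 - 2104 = - 542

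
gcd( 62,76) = 2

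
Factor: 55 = 5^1 * 11^1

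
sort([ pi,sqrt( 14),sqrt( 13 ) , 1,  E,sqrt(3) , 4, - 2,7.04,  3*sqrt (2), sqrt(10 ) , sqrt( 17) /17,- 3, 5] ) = [ - 3, - 2, sqrt( 17)/17,1,sqrt( 3 ), E,pi,sqrt(10),sqrt( 13) , sqrt(14),4,3*sqrt( 2),  5,  7.04 ] 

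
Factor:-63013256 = - 2^3*2039^1*3863^1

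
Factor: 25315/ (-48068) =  - 415/788 = - 2^(-2) * 5^1*83^1*197^(-1) 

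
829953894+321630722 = 1151584616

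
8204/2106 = 3 + 943/1053 = 3.90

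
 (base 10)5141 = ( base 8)12025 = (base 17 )10d7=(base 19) e4b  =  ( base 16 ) 1415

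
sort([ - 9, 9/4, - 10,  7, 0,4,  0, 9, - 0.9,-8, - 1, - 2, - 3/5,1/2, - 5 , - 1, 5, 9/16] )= [ - 10, - 9, - 8, - 5,  -  2, - 1, - 1, - 0.9,-3/5,0, 0,1/2, 9/16, 9/4, 4,5  ,  7, 9 ]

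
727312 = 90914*8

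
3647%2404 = 1243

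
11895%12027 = 11895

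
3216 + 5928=9144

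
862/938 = 431/469 = 0.92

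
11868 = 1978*6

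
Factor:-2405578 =-2^1*7^1*171827^1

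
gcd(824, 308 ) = 4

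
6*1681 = 10086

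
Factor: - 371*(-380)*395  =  55687100  =  2^2*5^2*7^1 * 19^1*53^1*79^1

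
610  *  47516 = 28984760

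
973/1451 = 973/1451 = 0.67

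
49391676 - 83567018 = - 34175342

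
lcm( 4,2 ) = 4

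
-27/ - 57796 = 27/57796 = 0.00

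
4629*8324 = 38531796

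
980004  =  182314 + 797690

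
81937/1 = 81937 = 81937.00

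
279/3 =93 = 93.00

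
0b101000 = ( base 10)40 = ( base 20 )20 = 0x28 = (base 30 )1A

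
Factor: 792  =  2^3*3^2*11^1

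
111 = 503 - 392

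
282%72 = 66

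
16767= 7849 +8918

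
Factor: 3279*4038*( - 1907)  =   - 2^1*3^2*673^1*1093^1*1907^1 = -  25249828014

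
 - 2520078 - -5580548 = 3060470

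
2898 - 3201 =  - 303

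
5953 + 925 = 6878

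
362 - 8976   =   - 8614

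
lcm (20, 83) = 1660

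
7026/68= 3513/34 = 103.32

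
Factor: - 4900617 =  - 3^2*544513^1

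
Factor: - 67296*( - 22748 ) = 1530849408 =2^7*3^1*11^2*47^1*701^1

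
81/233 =81/233 = 0.35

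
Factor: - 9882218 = - 2^1*227^1 * 21767^1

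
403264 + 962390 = 1365654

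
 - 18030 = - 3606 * 5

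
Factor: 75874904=2^3 * 7^1  *19^1*29^1*2459^1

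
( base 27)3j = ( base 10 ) 100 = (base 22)4c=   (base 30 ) 3A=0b1100100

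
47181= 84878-37697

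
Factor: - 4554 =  - 2^1 * 3^2 * 11^1 * 23^1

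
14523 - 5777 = 8746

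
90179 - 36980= 53199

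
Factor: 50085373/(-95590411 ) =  - 7^(-1)*13^1*73^1 * 89^1 * 593^1*13655773^( - 1)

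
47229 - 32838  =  14391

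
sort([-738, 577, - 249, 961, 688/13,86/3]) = [-738, - 249, 86/3, 688/13 , 577,961]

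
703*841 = 591223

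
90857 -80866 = 9991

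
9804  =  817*12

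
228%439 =228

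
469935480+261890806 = 731826286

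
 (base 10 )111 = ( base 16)6F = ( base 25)4b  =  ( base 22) 51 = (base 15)76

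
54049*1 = 54049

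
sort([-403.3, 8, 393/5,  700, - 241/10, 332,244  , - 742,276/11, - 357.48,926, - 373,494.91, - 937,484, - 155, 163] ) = [-937,-742,  -  403.3,-373,-357.48, - 155, - 241/10,8 , 276/11,393/5,163, 244,  332, 484, 494.91,700, 926]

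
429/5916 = 143/1972= 0.07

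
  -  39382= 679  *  (-58)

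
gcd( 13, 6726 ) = 1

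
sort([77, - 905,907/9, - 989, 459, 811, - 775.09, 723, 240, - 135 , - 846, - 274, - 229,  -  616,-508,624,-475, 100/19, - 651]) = [ - 989, - 905, - 846, - 775.09, - 651, - 616, - 508, - 475,-274, - 229, - 135,  100/19,77, 907/9,240, 459, 624,  723,811] 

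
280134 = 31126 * 9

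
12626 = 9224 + 3402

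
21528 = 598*36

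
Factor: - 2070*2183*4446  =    -  2^2*3^4*5^1*13^1*19^1*23^1*37^1*59^1=- 20090629260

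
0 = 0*1458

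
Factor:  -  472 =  - 2^3 * 59^1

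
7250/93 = 7250/93=   77.96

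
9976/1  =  9976  =  9976.00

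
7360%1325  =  735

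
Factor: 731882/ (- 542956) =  - 365941/271478 = - 2^( - 1)  *149^( - 1 )*911^( - 1)*365941^1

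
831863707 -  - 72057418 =903921125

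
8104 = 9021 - 917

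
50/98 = 25/49 = 0.51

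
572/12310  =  286/6155 = 0.05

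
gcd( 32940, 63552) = 12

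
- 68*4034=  - 274312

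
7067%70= 67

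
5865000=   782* 7500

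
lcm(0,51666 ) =0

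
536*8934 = 4788624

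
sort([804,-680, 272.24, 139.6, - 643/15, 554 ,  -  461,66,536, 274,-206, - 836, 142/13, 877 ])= [-836,  -  680,- 461, - 206, - 643/15,142/13, 66, 139.6,272.24, 274,536,554 , 804, 877 ]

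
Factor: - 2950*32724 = -96535800=- 2^3*3^4*5^2 *59^1*101^1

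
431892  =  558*774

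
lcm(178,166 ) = 14774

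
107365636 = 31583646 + 75781990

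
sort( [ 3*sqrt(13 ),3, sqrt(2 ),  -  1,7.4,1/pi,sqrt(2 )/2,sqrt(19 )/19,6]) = [ - 1,  sqrt( 19) /19,1/pi,sqrt( 2)/2,sqrt(2 ),3, 6, 7.4,3*sqrt ( 13 )]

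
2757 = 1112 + 1645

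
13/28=13/28 = 0.46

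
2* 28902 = 57804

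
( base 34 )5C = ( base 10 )182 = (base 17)AC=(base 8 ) 266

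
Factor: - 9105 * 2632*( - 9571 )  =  229362889560  =  2^3 * 3^1*5^1*7^1 * 17^1 * 47^1*563^1*607^1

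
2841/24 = 947/8=118.38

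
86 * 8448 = 726528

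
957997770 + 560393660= 1518391430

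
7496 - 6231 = 1265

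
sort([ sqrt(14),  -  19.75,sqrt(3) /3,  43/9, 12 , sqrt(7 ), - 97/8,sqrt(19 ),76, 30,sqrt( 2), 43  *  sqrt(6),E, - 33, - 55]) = [  -  55 , - 33, - 19.75, - 97/8, sqrt(3 )/3 , sqrt( 2 ), sqrt(7 ),E,sqrt(14), sqrt( 19), 43/9, 12, 30, 76 , 43*sqrt (6)] 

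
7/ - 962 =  - 7/962 = -0.01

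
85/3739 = 85/3739  =  0.02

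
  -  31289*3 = -93867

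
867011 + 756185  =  1623196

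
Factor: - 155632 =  - 2^4*71^1*137^1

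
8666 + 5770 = 14436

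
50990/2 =25495 =25495.00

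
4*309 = 1236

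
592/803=592/803 = 0.74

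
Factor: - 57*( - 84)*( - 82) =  - 392616  =  -2^3*3^2*7^1*19^1 * 41^1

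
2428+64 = 2492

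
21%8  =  5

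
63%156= 63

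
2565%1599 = 966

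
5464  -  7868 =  - 2404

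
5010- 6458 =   -  1448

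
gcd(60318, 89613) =27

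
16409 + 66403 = 82812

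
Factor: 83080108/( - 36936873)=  - 2^2 *3^( - 2 )*23^ ( - 1)*1171^1 * 17737^1*178439^( - 1 )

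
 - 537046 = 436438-973484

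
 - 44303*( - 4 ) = 177212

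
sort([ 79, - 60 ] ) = [-60, 79 ]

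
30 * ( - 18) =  - 540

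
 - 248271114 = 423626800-671897914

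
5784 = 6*964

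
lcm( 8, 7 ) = 56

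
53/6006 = 53/6006 =0.01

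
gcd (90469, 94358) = 1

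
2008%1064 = 944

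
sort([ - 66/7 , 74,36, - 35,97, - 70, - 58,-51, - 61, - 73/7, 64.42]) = [ - 70, - 61, - 58,  -  51,- 35, - 73/7 , - 66/7,36, 64.42,74,97]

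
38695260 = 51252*755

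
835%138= 7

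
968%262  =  182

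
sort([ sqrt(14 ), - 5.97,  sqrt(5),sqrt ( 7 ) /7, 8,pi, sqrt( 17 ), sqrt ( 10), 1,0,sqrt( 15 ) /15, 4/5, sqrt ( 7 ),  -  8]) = [ - 8, - 5.97, 0, sqrt(15 ) /15,sqrt(7 )/7,4/5,1,sqrt(5 ), sqrt(7), pi,sqrt( 10) , sqrt ( 14 ), sqrt( 17),8 ] 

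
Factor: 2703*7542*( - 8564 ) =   -  2^3*3^3 * 17^1*53^1*419^1*2141^1 = - 174585926664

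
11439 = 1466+9973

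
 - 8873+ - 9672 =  - 18545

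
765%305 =155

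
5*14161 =70805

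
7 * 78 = 546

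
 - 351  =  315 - 666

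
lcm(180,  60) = 180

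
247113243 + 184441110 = 431554353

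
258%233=25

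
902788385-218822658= 683965727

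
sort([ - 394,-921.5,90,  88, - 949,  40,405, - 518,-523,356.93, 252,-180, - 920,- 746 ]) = [ - 949,-921.5, - 920 ,-746,-523,- 518 , - 394, - 180,40, 88, 90, 252, 356.93  ,  405 ] 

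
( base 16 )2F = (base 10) 47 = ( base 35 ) 1C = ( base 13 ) 38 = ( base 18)2B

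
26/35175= 26/35175 = 0.00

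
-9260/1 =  -9260 = -9260.00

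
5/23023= 5/23023  =  0.00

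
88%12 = 4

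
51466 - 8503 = 42963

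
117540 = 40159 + 77381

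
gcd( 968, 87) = 1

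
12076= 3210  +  8866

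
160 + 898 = 1058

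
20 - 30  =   - 10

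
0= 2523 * 0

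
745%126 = 115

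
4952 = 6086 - 1134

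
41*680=27880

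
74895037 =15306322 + 59588715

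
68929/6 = 68929/6 = 11488.17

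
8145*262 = 2133990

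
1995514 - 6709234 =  - 4713720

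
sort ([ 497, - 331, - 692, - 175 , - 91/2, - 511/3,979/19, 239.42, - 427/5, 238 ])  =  [ - 692, - 331,-175, - 511/3, - 427/5,-91/2 , 979/19, 238, 239.42, 497 ]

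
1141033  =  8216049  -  7075016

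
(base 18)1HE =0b1010000100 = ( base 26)ok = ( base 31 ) ko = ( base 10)644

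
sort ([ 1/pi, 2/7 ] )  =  [2/7, 1/pi]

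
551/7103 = 551/7103 =0.08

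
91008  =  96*948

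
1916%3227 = 1916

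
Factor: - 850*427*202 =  - 2^2*5^2*7^1*17^1*61^1*101^1   =  - 73315900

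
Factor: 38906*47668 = 1854571208 = 2^3*7^2*17^1*397^1*701^1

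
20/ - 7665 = -1 + 1529/1533 = - 0.00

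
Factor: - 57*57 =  - 3249 = -3^2* 19^2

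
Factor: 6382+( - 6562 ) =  - 180 = - 2^2 *3^2*5^1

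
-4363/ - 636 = 6 + 547/636 = 6.86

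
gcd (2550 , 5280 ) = 30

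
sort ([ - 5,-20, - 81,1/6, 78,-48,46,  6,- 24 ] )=[  -  81 , - 48,-24,-20, - 5, 1/6,6, 46,78]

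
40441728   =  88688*456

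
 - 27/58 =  - 1+31/58 =- 0.47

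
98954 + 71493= 170447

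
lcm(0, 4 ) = 0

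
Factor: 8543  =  8543^1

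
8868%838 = 488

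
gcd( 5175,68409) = 9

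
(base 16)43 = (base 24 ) 2j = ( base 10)67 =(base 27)2D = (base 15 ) 47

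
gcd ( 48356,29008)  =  28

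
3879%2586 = 1293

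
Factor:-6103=-17^1*359^1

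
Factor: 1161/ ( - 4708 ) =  - 2^( - 2)*3^3*11^( - 1 )*43^1*107^( - 1) 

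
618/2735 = 618/2735 = 0.23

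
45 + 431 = 476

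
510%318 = 192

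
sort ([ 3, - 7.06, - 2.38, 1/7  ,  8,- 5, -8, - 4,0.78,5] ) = [-8,  -  7.06, - 5, - 4, - 2.38, 1/7,0.78,  3, 5,  8 ]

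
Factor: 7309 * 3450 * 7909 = 2^1*3^1*5^2*11^1 * 23^1 * 719^1*7309^1=199433739450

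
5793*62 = 359166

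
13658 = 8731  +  4927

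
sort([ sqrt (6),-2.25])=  [  -  2.25, sqrt( 6)] 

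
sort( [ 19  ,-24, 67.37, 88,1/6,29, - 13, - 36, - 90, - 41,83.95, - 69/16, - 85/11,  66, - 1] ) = [ -90, - 41,- 36, - 24, - 13, - 85/11, - 69/16, - 1,1/6,19,29, 66,  67.37, 83.95, 88 ]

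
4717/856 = 5 + 437/856= 5.51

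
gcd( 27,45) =9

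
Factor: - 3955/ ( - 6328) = 2^(-3) * 5^1  =  5/8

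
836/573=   1 + 263/573 = 1.46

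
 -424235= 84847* ( - 5) 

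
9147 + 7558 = 16705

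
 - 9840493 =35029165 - 44869658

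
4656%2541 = 2115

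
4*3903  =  15612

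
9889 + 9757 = 19646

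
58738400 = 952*61700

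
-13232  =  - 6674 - 6558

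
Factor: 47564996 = 2^2*739^1*16091^1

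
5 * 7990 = 39950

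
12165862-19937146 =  - 7771284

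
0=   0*96860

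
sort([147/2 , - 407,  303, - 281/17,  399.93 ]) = [-407, - 281/17, 147/2, 303, 399.93 ] 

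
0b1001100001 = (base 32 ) J1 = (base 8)1141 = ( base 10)609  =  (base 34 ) HV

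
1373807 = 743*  1849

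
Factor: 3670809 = 3^1*1223603^1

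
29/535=29/535=   0.05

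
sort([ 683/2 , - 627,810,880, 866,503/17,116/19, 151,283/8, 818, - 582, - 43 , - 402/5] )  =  [ - 627, - 582, - 402/5, - 43,116/19 , 503/17,283/8,151,  683/2,810,818,866, 880 ] 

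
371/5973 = 371/5973 =0.06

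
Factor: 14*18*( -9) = - 2268 = -2^2*3^4 * 7^1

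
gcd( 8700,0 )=8700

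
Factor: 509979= 3^1*19^1 * 23^1 * 389^1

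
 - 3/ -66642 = 1/22214 = 0.00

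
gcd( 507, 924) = 3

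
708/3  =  236 = 236.00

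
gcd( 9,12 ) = 3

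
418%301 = 117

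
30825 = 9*3425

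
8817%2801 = 414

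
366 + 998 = 1364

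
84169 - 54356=29813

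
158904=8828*18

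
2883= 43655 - 40772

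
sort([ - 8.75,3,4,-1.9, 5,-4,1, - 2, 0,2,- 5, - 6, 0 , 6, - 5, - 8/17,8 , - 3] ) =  [ - 8.75, - 6, - 5, - 5, - 4, - 3,-2, - 1.9,  -  8/17, 0,  0,1, 2,3,4,5,6,8] 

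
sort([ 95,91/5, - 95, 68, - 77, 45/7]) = [ - 95, - 77, 45/7, 91/5,68, 95 ]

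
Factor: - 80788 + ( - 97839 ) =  - 178627= - 178627^1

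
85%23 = 16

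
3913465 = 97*40345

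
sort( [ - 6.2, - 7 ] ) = [ - 7, - 6.2 ]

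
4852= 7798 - 2946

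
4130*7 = 28910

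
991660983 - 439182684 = 552478299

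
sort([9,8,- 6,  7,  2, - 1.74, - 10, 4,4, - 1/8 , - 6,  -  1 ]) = [ - 10, - 6 , - 6 ,-1.74, -1, - 1/8, 2, 4, 4,  7,8, 9] 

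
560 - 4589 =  -4029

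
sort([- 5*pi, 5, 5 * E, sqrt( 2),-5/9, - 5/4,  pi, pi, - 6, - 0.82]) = [ - 5 *pi, - 6,-5/4  ,  -  0.82,-5/9, sqrt(2),pi, pi, 5, 5*E] 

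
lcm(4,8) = 8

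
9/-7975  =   - 1 + 7966/7975 = - 0.00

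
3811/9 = 423 + 4/9 = 423.44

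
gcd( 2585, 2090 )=55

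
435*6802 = 2958870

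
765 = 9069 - 8304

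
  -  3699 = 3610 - 7309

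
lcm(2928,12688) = 38064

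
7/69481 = 7/69481 = 0.00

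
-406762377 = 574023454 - 980785831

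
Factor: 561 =3^1*11^1*17^1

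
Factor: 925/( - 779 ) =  - 5^2*19^(-1)*37^1*41^ (-1 ) 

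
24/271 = 24/271 = 0.09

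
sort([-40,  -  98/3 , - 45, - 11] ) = [ - 45, - 40, - 98/3,  -  11]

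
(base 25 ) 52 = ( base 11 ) 106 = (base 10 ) 127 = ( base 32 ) 3v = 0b1111111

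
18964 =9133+9831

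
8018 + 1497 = 9515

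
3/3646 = 3/3646 = 0.00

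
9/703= 9/703 =0.01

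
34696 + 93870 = 128566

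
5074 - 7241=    - 2167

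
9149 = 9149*1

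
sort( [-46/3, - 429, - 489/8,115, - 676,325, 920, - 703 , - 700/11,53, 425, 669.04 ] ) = [ - 703,-676, - 429 , - 700/11,-489/8,-46/3, 53,115,  325,425,669.04  ,  920]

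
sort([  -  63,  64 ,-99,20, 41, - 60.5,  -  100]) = [-100, - 99, - 63, - 60.5 , 20, 41, 64] 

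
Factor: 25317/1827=97/7  =  7^( - 1)*97^1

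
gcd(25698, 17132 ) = 8566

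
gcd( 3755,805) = 5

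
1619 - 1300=319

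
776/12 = 64 + 2/3 = 64.67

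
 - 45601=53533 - 99134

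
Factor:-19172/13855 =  - 2^2 * 5^( - 1 )*17^(-1 )*163^(-1 )*4793^1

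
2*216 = 432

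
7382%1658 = 750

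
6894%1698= 102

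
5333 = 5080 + 253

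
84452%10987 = 7543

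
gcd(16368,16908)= 12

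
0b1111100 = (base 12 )a4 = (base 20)64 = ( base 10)124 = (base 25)4o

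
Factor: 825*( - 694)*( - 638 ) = 2^2*3^1 * 5^2*11^2 * 29^1*347^1 = 365286900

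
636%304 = 28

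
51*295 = 15045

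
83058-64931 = 18127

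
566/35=566/35  =  16.17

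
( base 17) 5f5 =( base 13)a12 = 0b11010101001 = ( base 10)1705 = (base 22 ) 3bb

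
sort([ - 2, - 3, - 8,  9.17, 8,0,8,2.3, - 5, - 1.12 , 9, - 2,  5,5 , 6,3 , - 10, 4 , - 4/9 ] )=[  -  10, - 8 , - 5, - 3, - 2, - 2, - 1.12, - 4/9, 0 , 2.3,3, 4 , 5 , 5, 6,8, 8,  9,  9.17] 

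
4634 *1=4634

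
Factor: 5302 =2^1*11^1*241^1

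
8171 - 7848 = 323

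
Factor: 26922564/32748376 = 2^ ( - 1 )*3^3*109^1*853^( - 1)* 2287^1*4799^(  -  1)  =  6730641/8187094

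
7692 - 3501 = 4191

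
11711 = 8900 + 2811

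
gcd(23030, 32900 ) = 3290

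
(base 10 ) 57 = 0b111001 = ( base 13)45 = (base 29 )1S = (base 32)1P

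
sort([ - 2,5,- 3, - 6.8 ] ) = [ - 6.8, - 3, - 2, 5 ]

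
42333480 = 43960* 963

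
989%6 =5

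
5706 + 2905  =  8611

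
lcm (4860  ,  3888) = 19440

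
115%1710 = 115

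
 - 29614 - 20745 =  - 50359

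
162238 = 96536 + 65702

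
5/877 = 5/877 = 0.01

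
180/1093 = 180/1093 = 0.16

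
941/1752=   941/1752 = 0.54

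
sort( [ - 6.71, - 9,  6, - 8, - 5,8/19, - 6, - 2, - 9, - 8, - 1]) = [ - 9, - 9, - 8, - 8, -6.71, - 6, - 5, - 2,-1 , 8/19, 6 ] 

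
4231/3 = 1410 + 1/3 = 1410.33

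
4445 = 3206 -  - 1239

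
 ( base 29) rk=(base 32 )p3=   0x323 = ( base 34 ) NL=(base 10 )803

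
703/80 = 703/80 = 8.79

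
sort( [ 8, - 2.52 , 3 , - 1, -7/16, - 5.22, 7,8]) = [-5.22,- 2.52,-1, -7/16, 3, 7,  8 , 8 ] 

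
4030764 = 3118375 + 912389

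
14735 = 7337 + 7398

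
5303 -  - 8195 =13498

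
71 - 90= - 19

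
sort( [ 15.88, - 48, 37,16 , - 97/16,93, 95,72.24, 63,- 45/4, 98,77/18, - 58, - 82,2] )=[-82, - 58 ,-48, - 45/4, - 97/16,2, 77/18, 15.88, 16,37,63,72.24,93, 95,98 ] 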